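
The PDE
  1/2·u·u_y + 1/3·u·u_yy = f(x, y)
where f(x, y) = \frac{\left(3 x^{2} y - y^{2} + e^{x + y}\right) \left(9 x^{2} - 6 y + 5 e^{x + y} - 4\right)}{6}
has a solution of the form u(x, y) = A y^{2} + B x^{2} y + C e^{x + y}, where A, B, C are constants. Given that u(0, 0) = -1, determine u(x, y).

Substitute the ansatz u = A y^{2} + B x^{2} y + C e^{x + y} into the left-hand side.
Derivatives of the ansatz:
  u_y = 2 A y + B x^{2} + C e^{x} e^{y}
  u_yy = 2 A + C e^{x} e^{y}
Term by term:
  1/2·u·u_y = A^{2} y^{3} + \frac{3 A B x^{2} y^{2}}{2} + \frac{A C y^{2} e^{x} e^{y}}{2} + A C y e^{x} e^{y} + \frac{B^{2} x^{4} y}{2} + \frac{B C x^{2} y e^{x} e^{y}}{2} + \frac{B C x^{2} e^{x} e^{y}}{2} + \frac{C^{2} e^{2 x} e^{2 y}}{2}
  1/3·u·u_yy = \frac{2 A^{2} y^{2}}{3} + \frac{2 A B x^{2} y}{3} + \frac{A C y^{2} e^{x} e^{y}}{3} + \frac{2 A C e^{x} e^{y}}{3} + \frac{B C x^{2} y e^{x} e^{y}}{3} + \frac{C^{2} e^{2 x} e^{2 y}}{3}
So the left-hand side equals
  A^{2} y^{3} + \frac{2 A^{2} y^{2}}{3} + \frac{3 A B x^{2} y^{2}}{2} + \frac{2 A B x^{2} y}{3} + \frac{5 A C y^{2} e^{x} e^{y}}{6} + A C y e^{x} e^{y} + \frac{2 A C e^{x} e^{y}}{3} + \frac{B^{2} x^{4} y}{2} + \frac{5 B C x^{2} y e^{x} e^{y}}{6} + \frac{B C x^{2} e^{x} e^{y}}{2} + \frac{5 C^{2} e^{2 x} e^{2 y}}{6}
This must equal f(x, y) identically; expanded, f = \frac{9 x^{4} y}{2} - \frac{9 x^{2} y^{2}}{2} + \frac{5 x^{2} y e^{x} e^{y}}{2} - 2 x^{2} y + \frac{3 x^{2} e^{x} e^{y}}{2} + y^{3} - \frac{5 y^{2} e^{x} e^{y}}{6} + \frac{2 y^{2}}{3} - y e^{x} e^{y} + \frac{5 e^{2 x} e^{2 y}}{6} - \frac{2 e^{x} e^{y}}{3}.
Matching coefficients of the independent functions:
  [y^{2}]:  \frac{2 A^{2}}{3} = \frac{2}{3}
  [y^{3}]:  A^{2} = 1
  [x^{2} y]:  \frac{2 A B}{3} = -2
  [x^{2} y^{2}]:  \frac{3 A B}{2} = - \frac{9}{2}
  [x^{4} y]:  \frac{B^{2}}{2} = \frac{9}{2}
  [e^{x} e^{y}]:  \frac{2 A C}{3} = - \frac{2}{3}
  [e^{2 x} e^{2 y}]:  \frac{5 C^{2}}{6} = \frac{5}{6}
  [x^{2} e^{x} e^{y}]:  \frac{B C}{2} = \frac{3}{2}
  [y e^{x} e^{y}]:  A C = -1
  [y^{2} e^{x} e^{y}]:  \frac{5 A C}{6} = - \frac{5}{6}
  [x^{2} y e^{x} e^{y}]:  \frac{5 B C}{6} = \frac{5}{2}
These equations allow (A, B, C) = (-1, 3, 1) or (1, -3, -1).
Impose the point condition(s):
  u(0, 0) = -1  ⟹  C = -1
Only A = 1, B = -3, C = -1 satisfies everything.
Hence u(x, y) = - 3 x^{2} y + y^{2} - e^{x + y}.

Answer: u(x, y) = - 3 x^{2} y + y^{2} - e^{x + y}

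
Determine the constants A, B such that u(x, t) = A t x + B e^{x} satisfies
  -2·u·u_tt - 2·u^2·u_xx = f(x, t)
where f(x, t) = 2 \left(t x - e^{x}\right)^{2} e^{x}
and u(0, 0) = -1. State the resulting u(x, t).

Substitute the ansatz u = A t x + B e^{x} into the left-hand side.
Derivatives of the ansatz:
  u_tt = 0
  u_xx = B e^{x}
Term by term:
  -2·u·u_tt = 0
  -2·u^2·u_xx = - 2 A^{2} B t^{2} x^{2} e^{x} - 4 A B^{2} t x e^{2 x} - 2 B^{3} e^{3 x}
So the left-hand side equals
  - 2 A^{2} B t^{2} x^{2} e^{x} - 4 A B^{2} t x e^{2 x} - 2 B^{3} e^{3 x}
This must equal f(x, t) identically; expanded, f = 2 t^{2} x^{2} e^{x} - 4 t x e^{2 x} + 2 e^{3 x}.
Matching coefficients of the independent functions:
  [t x e^{2 x}]:  - 4 A B^{2} = -4
  [t^{2} x^{2} e^{x}]:  - 2 A^{2} B = 2
  [e^{3 x}]:  - 2 B^{3} = 2
Solving: A = 1, B = -1.
Check against the point condition:
  u(0, 0) = -1  ⟹  B = -1  ✓
Hence u(x, t) = t x - e^{x}.

Answer: u(x, t) = t x - e^{x}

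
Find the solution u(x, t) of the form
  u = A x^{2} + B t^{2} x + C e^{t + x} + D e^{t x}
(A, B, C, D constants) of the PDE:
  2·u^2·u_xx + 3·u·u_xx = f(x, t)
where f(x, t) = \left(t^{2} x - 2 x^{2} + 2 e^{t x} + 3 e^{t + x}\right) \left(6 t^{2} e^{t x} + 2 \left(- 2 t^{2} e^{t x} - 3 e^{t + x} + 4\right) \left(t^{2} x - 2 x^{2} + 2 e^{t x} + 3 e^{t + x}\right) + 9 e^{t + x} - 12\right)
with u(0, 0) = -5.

Substitute the ansatz u = A x^{2} + B t^{2} x + C e^{t + x} + D e^{t x} into the left-hand side.
Derivatives of the ansatz:
  u_xx = 2 A + C e^{t} e^{x} + D t^{2} e^{t x}
Term by term:
  2·u^2·u_xx = 4 A^{3} x^{4} + 8 A^{2} B t^{2} x^{3} + 2 A^{2} C x^{4} e^{t} e^{x} + 8 A^{2} C x^{2} e^{t} e^{x} + 2 A^{2} D t^{2} x^{4} e^{t x} + 8 A^{2} D x^{2} e^{t x} + 4 A B^{2} t^{4} x^{2} + 4 A B C t^{2} x^{3} e^{t} e^{x} + 8 A B C t^{2} x e^{t} e^{x} + 4 A B D t^{4} x^{3} e^{t x} + 8 A B D t^{2} x e^{t x} + 4 A C^{2} x^{2} e^{2 t} e^{2 x} + 4 A C^{2} e^{2 t} e^{2 x} + 4 A C D t^{2} x^{2} e^{t} e^{x} e^{t x} + 4 A C D x^{2} e^{t} e^{x} e^{t x} + 8 A C D e^{t} e^{x} e^{t x} + 4 A D^{2} t^{2} x^{2} e^{2 t x} + 4 A D^{2} e^{2 t x} + 2 B^{2} C t^{4} x^{2} e^{t} e^{x} + 2 B^{2} D t^{6} x^{2} e^{t x} + 4 B C^{2} t^{2} x e^{2 t} e^{2 x} + 4 B C D t^{4} x e^{t} e^{x} e^{t x} + 4 B C D t^{2} x e^{t} e^{x} e^{t x} + 4 B D^{2} t^{4} x e^{2 t x} + 2 C^{3} e^{3 t} e^{3 x} + 2 C^{2} D t^{2} e^{2 t} e^{2 x} e^{t x} + 4 C^{2} D e^{2 t} e^{2 x} e^{t x} + 4 C D^{2} t^{2} e^{t} e^{x} e^{2 t x} + 2 C D^{2} e^{t} e^{x} e^{2 t x} + 2 D^{3} t^{2} e^{3 t x}
  3·u·u_xx = 6 A^{2} x^{2} + 6 A B t^{2} x + 3 A C x^{2} e^{t} e^{x} + 6 A C e^{t} e^{x} + 3 A D t^{2} x^{2} e^{t x} + 6 A D e^{t x} + 3 B C t^{2} x e^{t} e^{x} + 3 B D t^{4} x e^{t x} + 3 C^{2} e^{2 t} e^{2 x} + 3 C D t^{2} e^{t} e^{x} e^{t x} + 3 C D e^{t} e^{x} e^{t x} + 3 D^{2} t^{2} e^{2 t x}
Sum these and collect like terms in the independent variables.
This must equal f(x, t) identically; expanded, f = - 4 t^{6} x^{2} e^{t x} + 16 t^{4} x^{3} e^{t x} - 6 t^{4} x^{2} e^{t} e^{x} + 8 t^{4} x^{2} - 24 t^{4} x e^{t} e^{x} e^{t x} - 16 t^{4} x e^{2 t x} + 6 t^{4} x e^{t x} - 16 t^{2} x^{4} e^{t x} + 24 t^{2} x^{3} e^{t} e^{x} - 32 t^{2} x^{3} + 48 t^{2} x^{2} e^{t} e^{x} e^{t x} + 32 t^{2} x^{2} e^{2 t x} - 12 t^{2} x^{2} e^{t x} - 36 t^{2} x e^{2 t} e^{2 x} - 24 t^{2} x e^{t} e^{x} e^{t x} + 57 t^{2} x e^{t} e^{x} + 32 t^{2} x e^{t x} - 12 t^{2} x - 36 t^{2} e^{2 t} e^{2 x} e^{t x} - 48 t^{2} e^{t} e^{x} e^{2 t x} + 18 t^{2} e^{t} e^{x} e^{t x} - 16 t^{2} e^{3 t x} + 12 t^{2} e^{2 t x} - 24 x^{4} e^{t} e^{x} + 32 x^{4} + 72 x^{2} e^{2 t} e^{2 x} + 48 x^{2} e^{t} e^{x} e^{t x} - 114 x^{2} e^{t} e^{x} - 64 x^{2} e^{t x} + 24 x^{2} - 54 e^{3 t} e^{3 x} - 72 e^{2 t} e^{2 x} e^{t x} + 99 e^{2 t} e^{2 x} - 24 e^{t} e^{x} e^{2 t x} + 114 e^{t} e^{x} e^{t x} - 36 e^{t} e^{x} + 32 e^{2 t x} - 24 e^{t x}.
Matching coefficients of the independent functions:
(each divided by its leading coefficient; functions giving the same equation are listed together)
  [x^{2}]:  A^{2} - 4 = 0
  [x^{4}]:  A^{3} - 8 = 0
  [t^{2} x]:  A B + 2 = 0
  [t^{2} x^{3}]:  A^{2} B + 4 = 0
  [t^{2} e^{2 t x}]:  D^{2} - 4 = 0
  [t^{2} e^{3 t x}]:  D^{3} + 8 = 0
  [t^{4} x^{2}]:  A B^{2} - 2 = 0
  [x^{2} e^{t x}, t^{2} x^{4} e^{t x}]:  A^{2} D + 8 = 0
  [e^{t} e^{x}]:  A C + 6 = 0
  [e^{2 t} e^{2 x}]:  A C^{2} + \frac{3 C^{2}}{4} - \frac{99}{4} = 0
  [e^{3 t} e^{3 x}]:  C^{3} + 27 = 0
  [t^{2} x e^{t x}, t^{4} x^{3} e^{t x}]:  A B D - 4 = 0
  [t^{2} x^{2} e^{t x}, e^{t x}]:  A D + 4 = 0
  [t^{2} x^{2} e^{2 t x}, e^{2 t x}]:  A D^{2} - 8 = 0
  [t^{4} x e^{t x}]:  B D - 2 = 0
  [t^{4} x e^{2 t x}]:  B D^{2} + 4 = 0
  [t^{6} x^{2} e^{t x}]:  B^{2} D + 2 = 0
  [x^{2} e^{t} e^{x}]:  A^{2} C + \frac{3 A C}{8} + \frac{57}{4} = 0
  [x^{2} e^{2 t} e^{2 x}]:  A C^{2} - 18 = 0
  [x^{4} e^{t} e^{x}]:  A^{2} C + 12 = 0
  [e^{t} e^{x} e^{t x}]:  A C D + \frac{3 C D}{8} - \frac{57}{4} = 0
  [e^{t} e^{x} e^{2 t x}, t^{2} e^{t} e^{x} e^{2 t x}]:  C D^{2} + 12 = 0
  [e^{2 t} e^{2 x} e^{t x}, t^{2} e^{2 t} e^{2 x} e^{t x}]:  C^{2} D + 18 = 0
  [t^{2} x e^{t} e^{x}]:  A B C + \frac{3 B C}{8} - \frac{57}{8} = 0
  [t^{2} x e^{2 t} e^{2 x}]:  B C^{2} + 9 = 0
  [t^{2} x^{3} e^{t} e^{x}]:  A B C - 6 = 0
  [t^{2} e^{t} e^{x} e^{t x}]:  C D - 6 = 0
  [t^{4} x^{2} e^{t} e^{x}]:  B^{2} C + 3 = 0
  [x^{2} e^{t} e^{x} e^{t x}, t^{2} x^{2} e^{t} e^{x} e^{t x}]:  A C D - 12 = 0
  [t^{2} x e^{t} e^{x} e^{t x}, t^{4} x e^{t} e^{x} e^{t x}]:  B C D + 6 = 0
Solving: A = 2, B = -1, C = -3, D = -2.
Check against the point condition:
  u(0, 0) = -5  ⟹  C + D = -5  ✓
Hence u(x, t) = - t^{2} x + 2 x^{2} - 2 e^{t x} - 3 e^{t + x}.

Answer: u(x, t) = - t^{2} x + 2 x^{2} - 2 e^{t x} - 3 e^{t + x}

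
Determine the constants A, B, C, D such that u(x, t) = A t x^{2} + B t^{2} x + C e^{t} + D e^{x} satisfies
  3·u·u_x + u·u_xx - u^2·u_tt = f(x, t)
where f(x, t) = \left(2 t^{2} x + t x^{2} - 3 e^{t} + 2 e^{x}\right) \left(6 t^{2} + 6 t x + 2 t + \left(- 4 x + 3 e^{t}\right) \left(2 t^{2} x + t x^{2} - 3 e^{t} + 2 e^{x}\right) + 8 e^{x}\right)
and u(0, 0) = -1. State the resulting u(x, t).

Substitute the ansatz u = A t x^{2} + B t^{2} x + C e^{t} + D e^{x} into the left-hand side.
Derivatives of the ansatz:
  u_x = 2 A t x + B t^{2} + D e^{x}
  u_xx = 2 A t + D e^{x}
  u_tt = 2 B x + C e^{t}
Term by term:
  3·u·u_x = 6 A^{2} t^{2} x^{3} + 9 A B t^{3} x^{2} + 6 A C t x e^{t} + 3 A D t x^{2} e^{x} + 6 A D t x e^{x} + 3 B^{2} t^{4} x + 3 B C t^{2} e^{t} + 3 B D t^{2} x e^{x} + 3 B D t^{2} e^{x} + 3 C D e^{t} e^{x} + 3 D^{2} e^{2 x}
  u·u_xx = 2 A^{2} t^{2} x^{2} + 2 A B t^{3} x + 2 A C t e^{t} + A D t x^{2} e^{x} + 2 A D t e^{x} + B D t^{2} x e^{x} + C D e^{t} e^{x} + D^{2} e^{2 x}
  -u^2·u_tt = - 2 A^{2} B t^{2} x^{5} - A^{2} C t^{2} x^{4} e^{t} - 4 A B^{2} t^{3} x^{4} - 2 A B C t^{3} x^{3} e^{t} - 4 A B C t x^{3} e^{t} - 4 A B D t x^{3} e^{x} - 2 A C^{2} t x^{2} e^{2 t} - 2 A C D t x^{2} e^{t} e^{x} - 2 B^{3} t^{4} x^{3} - B^{2} C t^{4} x^{2} e^{t} - 4 B^{2} C t^{2} x^{2} e^{t} - 4 B^{2} D t^{2} x^{2} e^{x} - 2 B C^{2} t^{2} x e^{2 t} - 2 B C^{2} x e^{2 t} - 2 B C D t^{2} x e^{t} e^{x} - 4 B C D x e^{t} e^{x} - 2 B D^{2} x e^{2 x} - C^{3} e^{3 t} - 2 C^{2} D e^{2 t} e^{x} - C D^{2} e^{t} e^{2 x}
Sum these and collect like terms in the independent variables.
This must equal f(x, t) identically; expanded, f = - 16 t^{4} x^{3} + 12 t^{4} x^{2} e^{t} + 12 t^{4} x - 16 t^{3} x^{4} + 12 t^{3} x^{3} e^{t} + 18 t^{3} x^{2} + 4 t^{3} x - 4 t^{2} x^{5} + 3 t^{2} x^{4} e^{t} + 6 t^{2} x^{3} + 48 t^{2} x^{2} e^{t} - 32 t^{2} x^{2} e^{x} + 2 t^{2} x^{2} - 36 t^{2} x e^{2 t} + 24 t^{2} x e^{t} e^{x} + 16 t^{2} x e^{x} - 18 t^{2} e^{t} + 12 t^{2} e^{x} + 24 t x^{3} e^{t} - 16 t x^{3} e^{x} - 18 t x^{2} e^{2 t} + 12 t x^{2} e^{t} e^{x} + 8 t x^{2} e^{x} - 18 t x e^{t} + 12 t x e^{x} - 6 t e^{t} + 4 t e^{x} - 36 x e^{2 t} + 48 x e^{t} e^{x} - 16 x e^{2 x} + 27 e^{3 t} - 36 e^{2 t} e^{x} + 12 e^{t} e^{2 x} - 24 e^{t} e^{x} + 16 e^{2 x}.
Matching coefficients of the independent functions:
(each divided by its leading coefficient; functions giving the same equation are listed together)
  [t e^{t}, t x e^{t}]:  A C + 3 = 0
  [t e^{x}, t x e^{x}, t x^{2} e^{x}]:  A D - 2 = 0
  [t^{2} x^{2}, t^{2} x^{3}]:  A^{2} - 1 = 0
  [t^{2} x^{5}]:  A^{2} B - 2 = 0
  [t^{2} e^{t}]:  B C + 6 = 0
  [t^{2} e^{x}, t^{2} x e^{x}]:  B D - 4 = 0
  [t^{3} x, t^{3} x^{2}]:  A B - 2 = 0
  [t^{3} x^{4}]:  A B^{2} - 4 = 0
  [t^{4} x]:  B^{2} - 4 = 0
  [t^{4} x^{3}]:  B^{3} - 8 = 0
  [x e^{2 t}, t^{2} x e^{2 t}]:  B C^{2} - 18 = 0
  [x e^{2 x}]:  B D^{2} - 8 = 0
  [e^{t} e^{x}]:  C D + 6 = 0
  [e^{t} e^{2 x}]:  C D^{2} + 12 = 0
  [e^{2 t} e^{x}]:  C^{2} D - 18 = 0
  [t x^{2} e^{2 t}]:  A C^{2} - 9 = 0
  [t x^{3} e^{t}, t^{3} x^{3} e^{t}]:  A B C + 6 = 0
  [t x^{3} e^{x}]:  A B D - 4 = 0
  [t^{2} x^{2} e^{t}, t^{4} x^{2} e^{t}]:  B^{2} C + 12 = 0
  [t^{2} x^{2} e^{x}]:  B^{2} D - 8 = 0
  [t^{2} x^{4} e^{t}]:  A^{2} C + 3 = 0
  [x e^{t} e^{x}, t^{2} x e^{t} e^{x}]:  B C D + 12 = 0
  [t x^{2} e^{t} e^{x}]:  A C D + 6 = 0
  [e^{3 t}]:  C^{3} + 27 = 0
  [e^{2 x}]:  D^{2} - 4 = 0
Solving: A = 1, B = 2, C = -3, D = 2.
Check against the point condition:
  u(0, 0) = -1  ⟹  C + D = -1  ✓
Hence u(x, t) = 2 t^{2} x + t x^{2} - 3 e^{t} + 2 e^{x}.

Answer: u(x, t) = 2 t^{2} x + t x^{2} - 3 e^{t} + 2 e^{x}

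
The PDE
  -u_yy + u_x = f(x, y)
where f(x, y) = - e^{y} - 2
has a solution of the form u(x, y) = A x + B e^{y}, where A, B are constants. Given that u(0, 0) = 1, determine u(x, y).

Substitute the ansatz u = A x + B e^{y} into the left-hand side.
Derivatives of the ansatz:
  u_yy = B e^{y}
  u_x = A
Term by term:
  -u_yy = - B e^{y}
  u_x = A
So the left-hand side equals
  A - B e^{y}
This must equal f(x, y) = - e^{y} - 2 identically.
Matching coefficients of the independent functions:
  [constant term]:  A = -2
  [e^{y}]:  - B = -1
Solving: A = -2, B = 1.
Check against the point condition:
  u(0, 0) = 1  ⟹  B = 1  ✓
Hence u(x, y) = - 2 x + e^{y}.

Answer: u(x, y) = - 2 x + e^{y}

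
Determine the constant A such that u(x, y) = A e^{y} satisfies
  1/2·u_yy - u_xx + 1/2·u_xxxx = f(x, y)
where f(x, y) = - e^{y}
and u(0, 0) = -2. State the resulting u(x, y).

Answer: u(x, y) = - 2 e^{y}

Derivation:
Substitute the ansatz u = A e^{y} into the left-hand side.
Derivatives of the ansatz:
  u_yy = A e^{y}
  u_xx = 0
  u_xxxx = 0
Term by term:
  1/2·u_yy = \frac{A e^{y}}{2}
  -u_xx = 0
  1/2·u_xxxx = 0
So the left-hand side equals
  \frac{A e^{y}}{2}
This must equal f(x, y) = - e^{y} identically.
Matching coefficients of the independent functions:
  [e^{y}]:  \frac{A}{2} = -1
Solving: A = -2.
Check against the point condition:
  u(0, 0) = -2  ⟹  A = -2  ✓
Hence u(x, y) = - 2 e^{y}.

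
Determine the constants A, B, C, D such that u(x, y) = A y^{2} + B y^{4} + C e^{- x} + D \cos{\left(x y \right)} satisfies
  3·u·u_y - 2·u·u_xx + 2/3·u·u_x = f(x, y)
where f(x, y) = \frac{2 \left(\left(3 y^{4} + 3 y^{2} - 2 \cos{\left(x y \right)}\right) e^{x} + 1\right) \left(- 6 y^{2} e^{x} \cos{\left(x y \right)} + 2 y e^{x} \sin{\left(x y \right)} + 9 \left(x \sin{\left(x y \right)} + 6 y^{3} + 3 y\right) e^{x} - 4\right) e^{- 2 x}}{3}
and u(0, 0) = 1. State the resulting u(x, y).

Substitute the ansatz u = A y^{2} + B y^{4} + C e^{- x} + D \cos{\left(x y \right)} into the left-hand side.
Derivatives of the ansatz:
  u_y = 2 A y + 4 B y^{3} - D x \sin{\left(x y \right)}
  u_xx = C e^{- x} - D y^{2} \cos{\left(x y \right)}
  u_x = - C e^{- x} - D y \sin{\left(x y \right)}
Term by term:
  3·u·u_y = 6 A^{2} y^{3} + 18 A B y^{5} + 6 A C y e^{- x} - 3 A D x y^{2} \sin{\left(x y \right)} + 6 A D y \cos{\left(x y \right)} + 12 B^{2} y^{7} + 12 B C y^{3} e^{- x} - 3 B D x y^{4} \sin{\left(x y \right)} + 12 B D y^{3} \cos{\left(x y \right)} - 3 C D x e^{- x} \sin{\left(x y \right)} - 3 D^{2} x \sin{\left(x y \right)} \cos{\left(x y \right)}
  -2·u·u_xx = - 2 A C y^{2} e^{- x} + 2 A D y^{4} \cos{\left(x y \right)} - 2 B C y^{4} e^{- x} + 2 B D y^{6} \cos{\left(x y \right)} - 2 C^{2} e^{- 2 x} + 2 C D y^{2} e^{- x} \cos{\left(x y \right)} - 2 C D e^{- x} \cos{\left(x y \right)} + 2 D^{2} y^{2} \cos^{2}{\left(x y \right)}
  2/3·u·u_x = - \frac{2 A C y^{2} e^{- x}}{3} - \frac{2 A D y^{3} \sin{\left(x y \right)}}{3} - \frac{2 B C y^{4} e^{- x}}{3} - \frac{2 B D y^{5} \sin{\left(x y \right)}}{3} - \frac{2 C^{2} e^{- 2 x}}{3} - \frac{2 C D y e^{- x} \sin{\left(x y \right)}}{3} - \frac{2 C D e^{- x} \cos{\left(x y \right)}}{3} - \frac{2 D^{2} y \sin{\left(x y \right)} \cos{\left(x y \right)}}{3}
So the left-hand side equals
  6 A^{2} y^{3} + 18 A B y^{5} - \frac{8 A C y^{2} e^{- x}}{3} + 6 A C y e^{- x} - 3 A D x y^{2} \sin{\left(x y \right)} + 2 A D y^{4} \cos{\left(x y \right)} - \frac{2 A D y^{3} \sin{\left(x y \right)}}{3} + 6 A D y \cos{\left(x y \right)} + 12 B^{2} y^{7} - \frac{8 B C y^{4} e^{- x}}{3} + 12 B C y^{3} e^{- x} - 3 B D x y^{4} \sin{\left(x y \right)} + 2 B D y^{6} \cos{\left(x y \right)} - \frac{2 B D y^{5} \sin{\left(x y \right)}}{3} + 12 B D y^{3} \cos{\left(x y \right)} - \frac{8 C^{2} e^{- 2 x}}{3} - 3 C D x e^{- x} \sin{\left(x y \right)} + 2 C D y^{2} e^{- x} \cos{\left(x y \right)} - \frac{2 C D y e^{- x} \sin{\left(x y \right)}}{3} - \frac{8 C D e^{- x} \cos{\left(x y \right)}}{3} - 3 D^{2} x \sin{\left(x y \right)} \cos{\left(x y \right)} + 2 D^{2} y^{2} \cos^{2}{\left(x y \right)} - \frac{2 D^{2} y \sin{\left(x y \right)} \cos{\left(x y \right)}}{3}
This must equal f(x, y) identically; expanded, f = 18 x y^{4} \sin{\left(x y \right)} + 18 x y^{2} \sin{\left(x y \right)} - 12 x \sin{\left(x y \right)} \cos{\left(x y \right)} + 6 x e^{- x} \sin{\left(x y \right)} + 108 y^{7} - 12 y^{6} \cos{\left(x y \right)} + 4 y^{5} \sin{\left(x y \right)} + 162 y^{5} - 12 y^{4} \cos{\left(x y \right)} - 8 y^{4} e^{- x} + 4 y^{3} \sin{\left(x y \right)} - 72 y^{3} \cos{\left(x y \right)} + 54 y^{3} + 36 y^{3} e^{- x} + 8 y^{2} \cos^{2}{\left(x y \right)} - 4 y^{2} e^{- x} \cos{\left(x y \right)} - 8 y^{2} e^{- x} - \frac{8 y \sin{\left(x y \right)} \cos{\left(x y \right)}}{3} - 36 y \cos{\left(x y \right)} + \frac{4 y e^{- x} \sin{\left(x y \right)}}{3} + 18 y e^{- x} + \frac{16 e^{- x} \cos{\left(x y \right)}}{3} - \frac{8 e^{- 2 x}}{3}.
Matching coefficients of the independent functions:
(each divided by its leading coefficient; functions giving the same equation are listed together)
  [y^{3}]:  A^{2} - 9 = 0
  [y^{5}]:  A B - 9 = 0
  [y^{7}]:  B^{2} - 9 = 0
  [y e^{- x}, y^{2} e^{- x}]:  A C - 3 = 0
  [y \cos{\left(x y \right)}, y^{3} \sin{\left(x y \right)}, y^{4} \cos{\left(x y \right)}, …]:  A D + 6 = 0
  [y^{2} \cos^{2}{\left(x y \right)}, x \sin{\left(x y \right)} \cos{\left(x y \right)}, y \sin{\left(x y \right)} \cos{\left(x y \right)}]:  D^{2} - 4 = 0
  [y^{3} e^{- x}, y^{4} e^{- x}]:  B C - 3 = 0
  [y^{3} \cos{\left(x y \right)}, y^{5} \sin{\left(x y \right)}, y^{6} \cos{\left(x y \right)}, …]:  B D + 6 = 0
  [e^{- x} \cos{\left(x y \right)}, x e^{- x} \sin{\left(x y \right)}, y e^{- x} \sin{\left(x y \right)}, …]:  C D + 2 = 0
  [e^{- 2 x}]:  C^{2} - 1 = 0
These equations allow (A, B, C, D) = (-3, -3, -1, 2) or (3, 3, 1, -2).
Impose the point condition(s):
  u(0, 0) = 1  ⟹  C + D = 1
Only A = -3, B = -3, C = -1, D = 2 satisfies everything.
Hence u(x, y) = - 3 y^{4} - 3 y^{2} + 2 \cos{\left(x y \right)} - e^{- x}.

Answer: u(x, y) = - 3 y^{4} - 3 y^{2} + 2 \cos{\left(x y \right)} - e^{- x}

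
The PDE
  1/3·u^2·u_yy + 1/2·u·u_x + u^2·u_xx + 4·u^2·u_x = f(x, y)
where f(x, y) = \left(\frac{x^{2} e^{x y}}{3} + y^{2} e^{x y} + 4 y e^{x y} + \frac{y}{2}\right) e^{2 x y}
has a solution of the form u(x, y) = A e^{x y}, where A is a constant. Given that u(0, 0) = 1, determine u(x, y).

Answer: u(x, y) = e^{x y}

Derivation:
Substitute the ansatz u = A e^{x y} into the left-hand side.
Derivatives of the ansatz:
  u_yy = A x^{2} e^{x y}
  u_x = A y e^{x y}
  u_xx = A y^{2} e^{x y}
Term by term:
  1/3·u^2·u_yy = \frac{A^{3} x^{2} e^{3 x y}}{3}
  1/2·u·u_x = \frac{A^{2} y e^{2 x y}}{2}
  u^2·u_xx = A^{3} y^{2} e^{3 x y}
  4·u^2·u_x = 4 A^{3} y e^{3 x y}
So the left-hand side equals
  \frac{A^{3} x^{2} e^{3 x y}}{3} + A^{3} y^{2} e^{3 x y} + 4 A^{3} y e^{3 x y} + \frac{A^{2} y e^{2 x y}}{2}
This must equal f(x, y) identically; expanded, f = \frac{x^{2} e^{3 x y}}{3} + y^{2} e^{3 x y} + 4 y e^{3 x y} + \frac{y e^{2 x y}}{2}.
Matching coefficients of the independent functions:
  [x^{2} e^{3 x y}]:  \frac{A^{3}}{3} = \frac{1}{3}
  [y e^{2 x y}]:  \frac{A^{2}}{2} = \frac{1}{2}
  [y e^{3 x y}]:  4 A^{3} = 4
  [y^{2} e^{3 x y}]:  A^{3} = 1
Solving: A = 1.
Check against the point condition:
  u(0, 0) = 1  ⟹  A = 1  ✓
Hence u(x, y) = e^{x y}.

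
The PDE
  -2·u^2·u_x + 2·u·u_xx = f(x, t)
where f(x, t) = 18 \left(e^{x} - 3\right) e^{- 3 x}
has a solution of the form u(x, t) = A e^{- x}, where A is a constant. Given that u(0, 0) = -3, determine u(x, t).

Substitute the ansatz u = A e^{- x} into the left-hand side.
Derivatives of the ansatz:
  u_x = - A e^{- x}
  u_xx = A e^{- x}
Term by term:
  -2·u^2·u_x = 2 A^{3} e^{- 3 x}
  2·u·u_xx = 2 A^{2} e^{- 2 x}
So the left-hand side equals
  2 A^{3} e^{- 3 x} + 2 A^{2} e^{- 2 x}
This must equal f(x, t) identically; expanded, f = 18 e^{- 2 x} - 54 e^{- 3 x}.
Matching coefficients of the independent functions:
  [e^{- 3 x}]:  2 A^{3} = -54
  [e^{- 2 x}]:  2 A^{2} = 18
Solving: A = -3.
Check against the point condition:
  u(0, 0) = -3  ⟹  A = -3  ✓
Hence u(x, t) = - 3 e^{- x}.

Answer: u(x, t) = - 3 e^{- x}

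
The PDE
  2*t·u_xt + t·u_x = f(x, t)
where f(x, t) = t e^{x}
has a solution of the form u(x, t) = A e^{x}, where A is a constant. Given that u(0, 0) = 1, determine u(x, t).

Substitute the ansatz u = A e^{x} into the left-hand side.
Derivatives of the ansatz:
  u_xt = 0
  u_x = A e^{x}
Term by term:
  2*t·u_xt = 0
  t·u_x = A t e^{x}
So the left-hand side equals
  A t e^{x}
This must equal f(x, t) = t e^{x} identically.
Matching coefficients of the independent functions:
  [t e^{x}]:  A = 1
Solving: A = 1.
Check against the point condition:
  u(0, 0) = 1  ⟹  A = 1  ✓
Hence u(x, t) = e^{x}.

Answer: u(x, t) = e^{x}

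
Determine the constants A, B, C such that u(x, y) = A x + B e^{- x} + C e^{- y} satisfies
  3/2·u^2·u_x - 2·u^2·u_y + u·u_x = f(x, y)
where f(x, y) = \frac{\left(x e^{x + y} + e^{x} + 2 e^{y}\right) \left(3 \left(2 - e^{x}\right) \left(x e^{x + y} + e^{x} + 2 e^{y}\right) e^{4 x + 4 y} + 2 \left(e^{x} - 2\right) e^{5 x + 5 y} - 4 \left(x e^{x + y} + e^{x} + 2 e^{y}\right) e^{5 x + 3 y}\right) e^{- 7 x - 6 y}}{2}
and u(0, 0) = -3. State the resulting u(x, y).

Answer: u(x, y) = - x - e^{- y} - 2 e^{- x}

Derivation:
Substitute the ansatz u = A x + B e^{- x} + C e^{- y} into the left-hand side.
Derivatives of the ansatz:
  u_x = A - B e^{- x}
  u_y = - C e^{- y}
Term by term:
  3/2·u^2·u_x = \frac{3 A^{3} x^{2}}{2} - \frac{3 A^{2} B x^{2} e^{- x}}{2} + 3 A^{2} B x e^{- x} + 3 A^{2} C x e^{- y} - 3 A B^{2} x e^{- 2 x} + \frac{3 A B^{2} e^{- 2 x}}{2} - 3 A B C x e^{- x} e^{- y} + 3 A B C e^{- x} e^{- y} + \frac{3 A C^{2} e^{- 2 y}}{2} - \frac{3 B^{3} e^{- 3 x}}{2} - 3 B^{2} C e^{- 2 x} e^{- y} - \frac{3 B C^{2} e^{- x} e^{- 2 y}}{2}
  -2·u^2·u_y = 2 A^{2} C x^{2} e^{- y} + 4 A B C x e^{- x} e^{- y} + 4 A C^{2} x e^{- 2 y} + 2 B^{2} C e^{- 2 x} e^{- y} + 4 B C^{2} e^{- x} e^{- 2 y} + 2 C^{3} e^{- 3 y}
  u·u_x = A^{2} x - A B x e^{- x} + A B e^{- x} + A C e^{- y} - B^{2} e^{- 2 x} - B C e^{- x} e^{- y}
So the left-hand side equals
  \frac{3 A^{3} x^{2}}{2} - \frac{3 A^{2} B x^{2} e^{- x}}{2} + 3 A^{2} B x e^{- x} + 2 A^{2} C x^{2} e^{- y} + 3 A^{2} C x e^{- y} + A^{2} x - 3 A B^{2} x e^{- 2 x} + \frac{3 A B^{2} e^{- 2 x}}{2} + A B C x e^{- x} e^{- y} + 3 A B C e^{- x} e^{- y} - A B x e^{- x} + A B e^{- x} + 4 A C^{2} x e^{- 2 y} + \frac{3 A C^{2} e^{- 2 y}}{2} + A C e^{- y} - \frac{3 B^{3} e^{- 3 x}}{2} - B^{2} C e^{- 2 x} e^{- y} - B^{2} e^{- 2 x} + \frac{5 B C^{2} e^{- x} e^{- 2 y}}{2} - B C e^{- x} e^{- y} + 2 C^{3} e^{- 3 y}
This must equal f(x, y) identically; expanded, f = - \frac{3 x^{2}}{2} - 2 x^{2} e^{- y} + 3 x^{2} e^{- x} + x - 3 x e^{- y} - 4 x e^{- 2 y} - 8 x e^{- x} - 2 x e^{- x} e^{- y} + 12 x e^{- 2 x} + e^{- y} - \frac{3 e^{- 2 y}}{2} - 2 e^{- 3 y} + 2 e^{- x} - 8 e^{- x} e^{- y} - 5 e^{- x} e^{- 2 y} - 10 e^{- 2 x} + 4 e^{- 2 x} e^{- y} + 12 e^{- 3 x}.
Matching coefficients of the independent functions:
(each divided by its leading coefficient; functions giving the same equation are listed together)
  [x]:  A^{2} - 1 = 0
  [x^{2}]:  A^{3} + 1 = 0
  [x e^{- 2 x}]:  A B^{2} + 4 = 0
  [x e^{- x}]:  A^{2} B - \frac{A B}{3} + \frac{8}{3} = 0
  [x e^{- 2 y}, e^{- 2 y}]:  A C^{2} + 1 = 0
  [x e^{- y}, x^{2} e^{- y}]:  A^{2} C + 1 = 0
  [x^{2} e^{- x}]:  A^{2} B + 2 = 0
  [e^{- 2 x} e^{- y}]:  B^{2} C + 4 = 0
  [e^{- x} e^{- 2 y}]:  B C^{2} + 2 = 0
  [e^{- x} e^{- y}]:  A B C - \frac{B C}{3} + \frac{8}{3} = 0
  [x e^{- x} e^{- y}]:  A B C + 2 = 0
  [e^{- 3 x}]:  B^{3} + 8 = 0
  [e^{- 2 x}]:  A B^{2} - \frac{2 B^{2}}{3} + \frac{20}{3} = 0
  [e^{- x}]:  A B - 2 = 0
  [e^{- 3 y}]:  C^{3} + 1 = 0
  [e^{- y}]:  A C - 1 = 0
Solving: A = -1, B = -2, C = -1.
Check against the point condition:
  u(0, 0) = -3  ⟹  B + C = -3  ✓
Hence u(x, y) = - x - e^{- y} - 2 e^{- x}.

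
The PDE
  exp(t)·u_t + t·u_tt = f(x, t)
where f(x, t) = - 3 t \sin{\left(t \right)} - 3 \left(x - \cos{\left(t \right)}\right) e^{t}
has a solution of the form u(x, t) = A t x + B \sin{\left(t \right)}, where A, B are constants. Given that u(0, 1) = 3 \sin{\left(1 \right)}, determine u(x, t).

Substitute the ansatz u = A t x + B \sin{\left(t \right)} into the left-hand side.
Derivatives of the ansatz:
  u_t = A x + B \cos{\left(t \right)}
  u_tt = - B \sin{\left(t \right)}
Term by term:
  exp(t)·u_t = A x e^{t} + B e^{t} \cos{\left(t \right)}
  t·u_tt = - B t \sin{\left(t \right)}
So the left-hand side equals
  A x e^{t} - B t \sin{\left(t \right)} + B e^{t} \cos{\left(t \right)}
This must equal f(x, t) identically; expanded, f = - 3 t \sin{\left(t \right)} - 3 x e^{t} + 3 e^{t} \cos{\left(t \right)}.
Matching coefficients of the independent functions:
  [t \sin{\left(t \right)}]:  - B = -3
  [x e^{t}]:  A = -3
  [e^{t} \cos{\left(t \right)}]:  B = 3
Solving: A = -3, B = 3.
Check against the point condition:
  u(0, 1) = 3 \sin{\left(1 \right)}  ⟹  B \sin{\left(1 \right)} = 3 \sin{\left(1 \right)}  ✓
Hence u(x, t) = - 3 t x + 3 \sin{\left(t \right)}.

Answer: u(x, t) = - 3 t x + 3 \sin{\left(t \right)}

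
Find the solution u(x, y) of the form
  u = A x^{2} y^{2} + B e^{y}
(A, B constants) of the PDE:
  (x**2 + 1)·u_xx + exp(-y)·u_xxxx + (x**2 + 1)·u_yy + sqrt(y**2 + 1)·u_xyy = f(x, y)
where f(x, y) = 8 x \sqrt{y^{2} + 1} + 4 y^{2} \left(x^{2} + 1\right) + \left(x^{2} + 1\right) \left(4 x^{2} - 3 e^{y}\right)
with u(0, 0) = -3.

Substitute the ansatz u = A x^{2} y^{2} + B e^{y} into the left-hand side.
Derivatives of the ansatz:
  u_xx = 2 A y^{2}
  u_xxxx = 0
  u_yy = 2 A x^{2} + B e^{y}
  u_xyy = 4 A x
Term by term:
  (x**2 + 1)·u_xx = 2 A x^{2} y^{2} + 2 A y^{2}
  exp(-y)·u_xxxx = 0
  (x**2 + 1)·u_yy = 2 A x^{4} + 2 A x^{2} + B x^{2} e^{y} + B e^{y}
  sqrt(y**2 + 1)·u_xyy = 4 A x \sqrt{y^{2} + 1}
So the left-hand side equals
  2 A x^{4} + 2 A x^{2} y^{2} + 2 A x^{2} + 4 A x \sqrt{y^{2} + 1} + 2 A y^{2} + B x^{2} e^{y} + B e^{y}
This must equal f(x, y) identically; expanded, f = 4 x^{4} + 4 x^{2} y^{2} - 3 x^{2} e^{y} + 4 x^{2} + 8 x \sqrt{y^{2} + 1} + 4 y^{2} - 3 e^{y}.
Matching coefficients of the independent functions:
  [x^{2}, x^{4}, y^{2}, x^{2} y^{2}]:  2 A = 4
  [x \sqrt{y^{2} + 1}]:  4 A = 8
  [x^{2} e^{y}, e^{y}]:  B = -3
Solving: A = 2, B = -3.
Check against the point condition:
  u(0, 0) = -3  ⟹  B = -3  ✓
Hence u(x, y) = 2 x^{2} y^{2} - 3 e^{y}.

Answer: u(x, y) = 2 x^{2} y^{2} - 3 e^{y}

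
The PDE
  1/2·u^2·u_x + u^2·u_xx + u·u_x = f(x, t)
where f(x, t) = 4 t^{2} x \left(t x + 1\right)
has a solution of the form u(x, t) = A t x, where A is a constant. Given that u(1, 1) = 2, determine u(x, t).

Substitute the ansatz u = A t x into the left-hand side.
Derivatives of the ansatz:
  u_x = A t
  u_xx = 0
Term by term:
  1/2·u^2·u_x = \frac{A^{3} t^{3} x^{2}}{2}
  u^2·u_xx = 0
  u·u_x = A^{2} t^{2} x
So the left-hand side equals
  \frac{A^{3} t^{3} x^{2}}{2} + A^{2} t^{2} x
This must equal f(x, t) identically; expanded, f = 4 t^{3} x^{2} + 4 t^{2} x.
Matching coefficients of the independent functions:
  [t^{2} x]:  A^{2} = 4
  [t^{3} x^{2}]:  \frac{A^{3}}{2} = 4
Solving: A = 2.
Check against the point condition:
  u(1, 1) = 2  ⟹  A = 2  ✓
Hence u(x, t) = 2 t x.

Answer: u(x, t) = 2 t x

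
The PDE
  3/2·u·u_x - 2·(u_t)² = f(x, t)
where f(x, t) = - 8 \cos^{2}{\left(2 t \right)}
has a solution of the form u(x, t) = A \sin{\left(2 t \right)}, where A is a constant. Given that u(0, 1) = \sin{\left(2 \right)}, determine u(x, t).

Substitute the ansatz u = A \sin{\left(2 t \right)} into the left-hand side.
Derivatives of the ansatz:
  u_x = 0
  u_t = 2 A \cos{\left(2 t \right)}
Term by term:
  3/2·u·u_x = 0
  -2·(u_t)² = - 8 A^{2} \cos^{2}{\left(2 t \right)}
So the left-hand side equals
  - 8 A^{2} \cos^{2}{\left(2 t \right)}
This must equal f(x, t) = - 8 \cos^{2}{\left(2 t \right)} identically.
Matching coefficients of the independent functions:
  [\cos^{2}{\left(2 t \right)}]:  - 8 A^{2} = -8
These equations allow (A) = (-1) or (1).
Impose the point condition(s):
  u(0, 1) = \sin{\left(2 \right)}  ⟹  A \sin{\left(2 \right)} = \sin{\left(2 \right)}
Only A = 1 satisfies everything.
Hence u(x, t) = \sin{\left(2 t \right)}.

Answer: u(x, t) = \sin{\left(2 t \right)}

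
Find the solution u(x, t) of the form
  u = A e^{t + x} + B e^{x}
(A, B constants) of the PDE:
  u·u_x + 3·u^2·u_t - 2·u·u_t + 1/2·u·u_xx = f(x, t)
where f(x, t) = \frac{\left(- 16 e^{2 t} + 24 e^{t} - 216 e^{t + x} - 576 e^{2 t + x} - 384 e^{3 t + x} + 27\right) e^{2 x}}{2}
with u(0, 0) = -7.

Substitute the ansatz u = A e^{t + x} + B e^{x} into the left-hand side.
Derivatives of the ansatz:
  u_x = A e^{t} e^{x} + B e^{x}
  u_t = A e^{t} e^{x}
  u_xx = A e^{t} e^{x} + B e^{x}
Term by term:
  u·u_x = A^{2} e^{2 t} e^{2 x} + 2 A B e^{t} e^{2 x} + B^{2} e^{2 x}
  3·u^2·u_t = 3 A^{3} e^{3 t} e^{3 x} + 6 A^{2} B e^{2 t} e^{3 x} + 3 A B^{2} e^{t} e^{3 x}
  -2·u·u_t = - 2 A^{2} e^{2 t} e^{2 x} - 2 A B e^{t} e^{2 x}
  1/2·u·u_xx = \frac{A^{2} e^{2 t} e^{2 x}}{2} + A B e^{t} e^{2 x} + \frac{B^{2} e^{2 x}}{2}
So the left-hand side equals
  3 A^{3} e^{3 t} e^{3 x} + 6 A^{2} B e^{2 t} e^{3 x} - \frac{A^{2} e^{2 t} e^{2 x}}{2} + 3 A B^{2} e^{t} e^{3 x} + A B e^{t} e^{2 x} + \frac{3 B^{2} e^{2 x}}{2}
This must equal f(x, t) identically; expanded, f = - 192 e^{3 t} e^{3 x} - 288 e^{2 t} e^{3 x} - 8 e^{2 t} e^{2 x} - 108 e^{t} e^{3 x} + 12 e^{t} e^{2 x} + \frac{27 e^{2 x}}{2}.
Matching coefficients of the independent functions:
  [e^{t} e^{2 x}]:  A B = 12
  [e^{t} e^{3 x}]:  3 A B^{2} = -108
  [e^{2 t} e^{2 x}]:  - \frac{A^{2}}{2} = -8
  [e^{2 t} e^{3 x}]:  6 A^{2} B = -288
  [e^{3 t} e^{3 x}]:  3 A^{3} = -192
  [e^{2 x}]:  \frac{3 B^{2}}{2} = \frac{27}{2}
Solving: A = -4, B = -3.
Check against the point condition:
  u(0, 0) = -7  ⟹  A + B = -7  ✓
Hence u(x, t) = - 3 e^{x} - 4 e^{t + x}.

Answer: u(x, t) = - 3 e^{x} - 4 e^{t + x}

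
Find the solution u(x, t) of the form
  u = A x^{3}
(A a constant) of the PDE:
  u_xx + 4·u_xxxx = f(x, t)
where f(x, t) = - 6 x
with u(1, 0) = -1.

Answer: u(x, t) = - x^{3}

Derivation:
Substitute the ansatz u = A x^{3} into the left-hand side.
Derivatives of the ansatz:
  u_xx = 6 A x
  u_xxxx = 0
Term by term:
  u_xx = 6 A x
  4·u_xxxx = 0
So the left-hand side equals
  6 A x
This must equal f(x, t) = - 6 x identically.
Matching coefficients of the independent functions:
  [x]:  6 A = -6
Solving: A = -1.
Check against the point condition:
  u(1, 0) = -1  ⟹  A = -1  ✓
Hence u(x, t) = - x^{3}.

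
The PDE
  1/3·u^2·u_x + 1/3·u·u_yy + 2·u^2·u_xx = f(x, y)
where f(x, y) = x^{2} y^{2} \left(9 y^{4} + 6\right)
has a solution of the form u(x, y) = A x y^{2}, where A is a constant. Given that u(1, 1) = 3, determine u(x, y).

Substitute the ansatz u = A x y^{2} into the left-hand side.
Derivatives of the ansatz:
  u_x = A y^{2}
  u_yy = 2 A x
  u_xx = 0
Term by term:
  1/3·u^2·u_x = \frac{A^{3} x^{2} y^{6}}{3}
  1/3·u·u_yy = \frac{2 A^{2} x^{2} y^{2}}{3}
  2·u^2·u_xx = 0
So the left-hand side equals
  \frac{A^{3} x^{2} y^{6}}{3} + \frac{2 A^{2} x^{2} y^{2}}{3}
This must equal f(x, y) identically; expanded, f = 9 x^{2} y^{6} + 6 x^{2} y^{2}.
Matching coefficients of the independent functions:
  [x^{2} y^{2}]:  \frac{2 A^{2}}{3} = 6
  [x^{2} y^{6}]:  \frac{A^{3}}{3} = 9
Solving: A = 3.
Check against the point condition:
  u(1, 1) = 3  ⟹  A = 3  ✓
Hence u(x, y) = 3 x y^{2}.

Answer: u(x, y) = 3 x y^{2}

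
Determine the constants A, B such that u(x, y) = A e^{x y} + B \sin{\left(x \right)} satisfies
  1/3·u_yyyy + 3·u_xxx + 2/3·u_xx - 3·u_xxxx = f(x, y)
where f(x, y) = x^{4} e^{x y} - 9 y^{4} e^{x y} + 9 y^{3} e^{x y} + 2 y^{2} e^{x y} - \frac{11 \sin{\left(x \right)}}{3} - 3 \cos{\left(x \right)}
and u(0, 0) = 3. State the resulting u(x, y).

Substitute the ansatz u = A e^{x y} + B \sin{\left(x \right)} into the left-hand side.
Derivatives of the ansatz:
  u_yyyy = A x^{4} e^{x y}
  u_xxx = A y^{3} e^{x y} - B \cos{\left(x \right)}
  u_xx = A y^{2} e^{x y} - B \sin{\left(x \right)}
  u_xxxx = A y^{4} e^{x y} + B \sin{\left(x \right)}
Term by term:
  1/3·u_yyyy = \frac{A x^{4} e^{x y}}{3}
  3·u_xxx = 3 A y^{3} e^{x y} - 3 B \cos{\left(x \right)}
  2/3·u_xx = \frac{2 A y^{2} e^{x y}}{3} - \frac{2 B \sin{\left(x \right)}}{3}
  -3·u_xxxx = - 3 A y^{4} e^{x y} - 3 B \sin{\left(x \right)}
So the left-hand side equals
  \frac{A x^{4} e^{x y}}{3} - 3 A y^{4} e^{x y} + 3 A y^{3} e^{x y} + \frac{2 A y^{2} e^{x y}}{3} - \frac{11 B \sin{\left(x \right)}}{3} - 3 B \cos{\left(x \right)}
This must equal f(x, y) = x^{4} e^{x y} - 9 y^{4} e^{x y} + 9 y^{3} e^{x y} + 2 y^{2} e^{x y} - \frac{11 \sin{\left(x \right)}}{3} - 3 \cos{\left(x \right)} identically.
Matching coefficients of the independent functions:
  [x^{4} e^{x y}]:  \frac{A}{3} = 1
  [y^{2} e^{x y}]:  \frac{2 A}{3} = 2
  [y^{3} e^{x y}]:  3 A = 9
  [y^{4} e^{x y}]:  - 3 A = -9
  [\sin{\left(x \right)}]:  - \frac{11 B}{3} = - \frac{11}{3}
  [\cos{\left(x \right)}]:  - 3 B = -3
Solving: A = 3, B = 1.
Check against the point condition:
  u(0, 0) = 3  ⟹  A = 3  ✓
Hence u(x, y) = 3 e^{x y} + \sin{\left(x \right)}.

Answer: u(x, y) = 3 e^{x y} + \sin{\left(x \right)}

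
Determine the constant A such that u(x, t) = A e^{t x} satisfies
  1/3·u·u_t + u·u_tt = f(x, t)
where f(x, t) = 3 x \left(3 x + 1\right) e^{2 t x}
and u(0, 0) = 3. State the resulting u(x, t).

Answer: u(x, t) = 3 e^{t x}

Derivation:
Substitute the ansatz u = A e^{t x} into the left-hand side.
Derivatives of the ansatz:
  u_t = A x e^{t x}
  u_tt = A x^{2} e^{t x}
Term by term:
  1/3·u·u_t = \frac{A^{2} x e^{2 t x}}{3}
  u·u_tt = A^{2} x^{2} e^{2 t x}
So the left-hand side equals
  A^{2} x^{2} e^{2 t x} + \frac{A^{2} x e^{2 t x}}{3}
This must equal f(x, t) identically; expanded, f = 9 x^{2} e^{2 t x} + 3 x e^{2 t x}.
Matching coefficients of the independent functions:
  [x e^{2 t x}]:  \frac{A^{2}}{3} = 3
  [x^{2} e^{2 t x}]:  A^{2} = 9
These equations allow (A) = (-3) or (3).
Impose the point condition(s):
  u(0, 0) = 3  ⟹  A = 3
Only A = 3 satisfies everything.
Hence u(x, t) = 3 e^{t x}.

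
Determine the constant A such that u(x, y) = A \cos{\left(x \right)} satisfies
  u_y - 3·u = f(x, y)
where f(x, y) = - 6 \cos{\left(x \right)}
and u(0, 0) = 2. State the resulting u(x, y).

Answer: u(x, y) = 2 \cos{\left(x \right)}

Derivation:
Substitute the ansatz u = A \cos{\left(x \right)} into the left-hand side.
Derivatives of the ansatz:
  u_y = 0
Term by term:
  u_y = 0
  -3·u = - 3 A \cos{\left(x \right)}
So the left-hand side equals
  - 3 A \cos{\left(x \right)}
This must equal f(x, y) = - 6 \cos{\left(x \right)} identically.
Matching coefficients of the independent functions:
  [\cos{\left(x \right)}]:  - 3 A = -6
Solving: A = 2.
Check against the point condition:
  u(0, 0) = 2  ⟹  A = 2  ✓
Hence u(x, y) = 2 \cos{\left(x \right)}.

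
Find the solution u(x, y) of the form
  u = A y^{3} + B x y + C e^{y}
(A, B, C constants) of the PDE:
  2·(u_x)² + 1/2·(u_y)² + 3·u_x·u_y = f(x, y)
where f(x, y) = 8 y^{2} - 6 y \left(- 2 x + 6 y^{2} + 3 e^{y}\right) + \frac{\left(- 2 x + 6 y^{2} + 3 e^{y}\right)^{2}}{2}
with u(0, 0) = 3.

Substitute the ansatz u = A y^{3} + B x y + C e^{y} into the left-hand side.
Derivatives of the ansatz:
  u_x = B y
  u_y = 3 A y^{2} + B x + C e^{y}
Term by term:
  2·(u_x)² = 2 B^{2} y^{2}
  1/2·(u_y)² = \frac{9 A^{2} y^{4}}{2} + 3 A B x y^{2} + 3 A C y^{2} e^{y} + \frac{B^{2} x^{2}}{2} + B C x e^{y} + \frac{C^{2} e^{2 y}}{2}
  3·u_x·u_y = 9 A B y^{3} + 3 B^{2} x y + 3 B C y e^{y}
So the left-hand side equals
  \frac{9 A^{2} y^{4}}{2} + 3 A B x y^{2} + 9 A B y^{3} + 3 A C y^{2} e^{y} + \frac{B^{2} x^{2}}{2} + 3 B^{2} x y + 2 B^{2} y^{2} + B C x e^{y} + 3 B C y e^{y} + \frac{C^{2} e^{2 y}}{2}
This must equal f(x, y) identically; expanded, f = 2 x^{2} - 12 x y^{2} + 12 x y - 6 x e^{y} + 18 y^{4} - 36 y^{3} + 18 y^{2} e^{y} + 8 y^{2} - 18 y e^{y} + \frac{9 e^{2 y}}{2}.
Matching coefficients of the independent functions:
  [x^{2}]:  \frac{B^{2}}{2} = 2
  [y^{2}]:  2 B^{2} = 8
  [y^{3}]:  9 A B = -36
  [y^{4}]:  \frac{9 A^{2}}{2} = 18
  [x y]:  3 B^{2} = 12
  [x y^{2}]:  3 A B = -12
  [x e^{y}]:  B C = -6
  [y e^{y}]:  3 B C = -18
  [y^{2} e^{y}]:  3 A C = 18
  [e^{2 y}]:  \frac{C^{2}}{2} = \frac{9}{2}
These equations allow (A, B, C) = (-2, 2, -3) or (2, -2, 3).
Impose the point condition(s):
  u(0, 0) = 3  ⟹  C = 3
Only A = 2, B = -2, C = 3 satisfies everything.
Hence u(x, y) = - 2 x y + 2 y^{3} + 3 e^{y}.

Answer: u(x, y) = - 2 x y + 2 y^{3} + 3 e^{y}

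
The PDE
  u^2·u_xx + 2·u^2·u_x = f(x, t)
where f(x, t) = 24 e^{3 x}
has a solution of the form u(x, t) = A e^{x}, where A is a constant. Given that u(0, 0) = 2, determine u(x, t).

Substitute the ansatz u = A e^{x} into the left-hand side.
Derivatives of the ansatz:
  u_xx = A e^{x}
  u_x = A e^{x}
Term by term:
  u^2·u_xx = A^{3} e^{3 x}
  2·u^2·u_x = 2 A^{3} e^{3 x}
So the left-hand side equals
  3 A^{3} e^{3 x}
This must equal f(x, t) = 24 e^{3 x} identically.
Matching coefficients of the independent functions:
  [e^{3 x}]:  3 A^{3} = 24
Solving: A = 2.
Check against the point condition:
  u(0, 0) = 2  ⟹  A = 2  ✓
Hence u(x, t) = 2 e^{x}.

Answer: u(x, t) = 2 e^{x}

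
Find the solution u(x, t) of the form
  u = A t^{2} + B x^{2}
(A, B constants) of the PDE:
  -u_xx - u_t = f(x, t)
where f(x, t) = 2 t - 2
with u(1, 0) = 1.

Answer: u(x, t) = - t^{2} + x^{2}

Derivation:
Substitute the ansatz u = A t^{2} + B x^{2} into the left-hand side.
Derivatives of the ansatz:
  u_xx = 2 B
  u_t = 2 A t
Term by term:
  -u_xx = - 2 B
  -u_t = - 2 A t
So the left-hand side equals
  - 2 A t - 2 B
This must equal f(x, t) = 2 t - 2 identically.
Matching coefficients of the independent functions:
  [constant term]:  - 2 B = -2
  [t]:  - 2 A = 2
Solving: A = -1, B = 1.
Check against the point condition:
  u(1, 0) = 1  ⟹  B = 1  ✓
Hence u(x, t) = - t^{2} + x^{2}.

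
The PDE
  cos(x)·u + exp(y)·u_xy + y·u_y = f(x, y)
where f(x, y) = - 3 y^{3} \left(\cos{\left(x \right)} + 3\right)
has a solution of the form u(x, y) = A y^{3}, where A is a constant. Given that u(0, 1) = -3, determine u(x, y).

Substitute the ansatz u = A y^{3} into the left-hand side.
Derivatives of the ansatz:
  u_xy = 0
  u_y = 3 A y^{2}
Term by term:
  cos(x)·u = A y^{3} \cos{\left(x \right)}
  exp(y)·u_xy = 0
  y·u_y = 3 A y^{3}
So the left-hand side equals
  A y^{3} \cos{\left(x \right)} + 3 A y^{3}
This must equal f(x, y) identically; expanded, f = - 3 y^{3} \cos{\left(x \right)} - 9 y^{3}.
Matching coefficients of the independent functions:
  [y^{3}]:  3 A = -9
  [y^{3} \cos{\left(x \right)}]:  A = -3
Solving: A = -3.
Check against the point condition:
  u(0, 1) = -3  ⟹  A = -3  ✓
Hence u(x, y) = - 3 y^{3}.

Answer: u(x, y) = - 3 y^{3}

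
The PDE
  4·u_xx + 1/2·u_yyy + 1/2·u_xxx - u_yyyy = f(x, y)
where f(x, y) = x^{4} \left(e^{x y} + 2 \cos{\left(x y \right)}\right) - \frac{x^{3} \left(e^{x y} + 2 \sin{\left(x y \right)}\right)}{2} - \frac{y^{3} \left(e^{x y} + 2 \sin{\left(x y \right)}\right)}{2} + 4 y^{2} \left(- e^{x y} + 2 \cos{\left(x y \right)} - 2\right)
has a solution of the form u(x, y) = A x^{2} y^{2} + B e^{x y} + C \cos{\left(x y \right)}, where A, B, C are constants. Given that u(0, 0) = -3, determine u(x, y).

Answer: u(x, y) = - x^{2} y^{2} - e^{x y} - 2 \cos{\left(x y \right)}

Derivation:
Substitute the ansatz u = A x^{2} y^{2} + B e^{x y} + C \cos{\left(x y \right)} into the left-hand side.
Derivatives of the ansatz:
  u_xx = 2 A y^{2} + B y^{2} e^{x y} - C y^{2} \cos{\left(x y \right)}
  u_yyy = B x^{3} e^{x y} + C x^{3} \sin{\left(x y \right)}
  u_xxx = B y^{3} e^{x y} + C y^{3} \sin{\left(x y \right)}
  u_yyyy = B x^{4} e^{x y} + C x^{4} \cos{\left(x y \right)}
Term by term:
  4·u_xx = 8 A y^{2} + 4 B y^{2} e^{x y} - 4 C y^{2} \cos{\left(x y \right)}
  1/2·u_yyy = \frac{B x^{3} e^{x y}}{2} + \frac{C x^{3} \sin{\left(x y \right)}}{2}
  1/2·u_xxx = \frac{B y^{3} e^{x y}}{2} + \frac{C y^{3} \sin{\left(x y \right)}}{2}
  -u_yyyy = - B x^{4} e^{x y} - C x^{4} \cos{\left(x y \right)}
So the left-hand side equals
  8 A y^{2} - B x^{4} e^{x y} + \frac{B x^{3} e^{x y}}{2} + \frac{B y^{3} e^{x y}}{2} + 4 B y^{2} e^{x y} - C x^{4} \cos{\left(x y \right)} + \frac{C x^{3} \sin{\left(x y \right)}}{2} + \frac{C y^{3} \sin{\left(x y \right)}}{2} - 4 C y^{2} \cos{\left(x y \right)}
This must equal f(x, y) identically; expanded, f = x^{4} e^{x y} + 2 x^{4} \cos{\left(x y \right)} - \frac{x^{3} e^{x y}}{2} - x^{3} \sin{\left(x y \right)} - \frac{y^{3} e^{x y}}{2} - y^{3} \sin{\left(x y \right)} - 4 y^{2} e^{x y} + 8 y^{2} \cos{\left(x y \right)} - 8 y^{2}.
Matching coefficients of the independent functions:
  [y^{2}]:  8 A = -8
  [x^{3} e^{x y}, y^{3} e^{x y}]:  \frac{B}{2} = - \frac{1}{2}
  [x^{3} \sin{\left(x y \right)}, y^{3} \sin{\left(x y \right)}]:  \frac{C}{2} = -1
  [x^{4} e^{x y}]:  - B = 1
  [x^{4} \cos{\left(x y \right)}]:  - C = 2
  [y^{2} e^{x y}]:  4 B = -4
  [y^{2} \cos{\left(x y \right)}]:  - 4 C = 8
Solving: A = -1, B = -1, C = -2.
Check against the point condition:
  u(0, 0) = -3  ⟹  B + C = -3  ✓
Hence u(x, y) = - x^{2} y^{2} - e^{x y} - 2 \cos{\left(x y \right)}.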